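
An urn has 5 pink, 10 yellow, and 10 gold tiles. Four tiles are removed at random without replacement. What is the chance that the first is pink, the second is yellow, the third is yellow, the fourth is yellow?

3/253

Multiply the conditional probability of each draw in order, without replacement, so each draw removes one from its color and from the total.
P = (5/25) · (10/24) · (9/23) · (8/22) = 3/253 ≈ 0.0119.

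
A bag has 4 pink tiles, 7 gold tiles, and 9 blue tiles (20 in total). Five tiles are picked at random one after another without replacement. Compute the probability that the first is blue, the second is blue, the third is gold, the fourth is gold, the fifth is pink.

21/3230

Multiply the conditional probability of each draw in order, without replacement, so each draw removes one from its color and from the total.
P = (9/20) · (8/19) · (7/18) · (6/17) · (4/16) = 21/3230 ≈ 0.0065.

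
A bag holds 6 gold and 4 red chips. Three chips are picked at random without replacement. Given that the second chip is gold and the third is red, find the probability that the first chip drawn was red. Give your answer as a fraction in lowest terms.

3/8

P(first=red and the second chip is gold and the third is red) = (4/10)·(6/9)·(3/8) = 1/10.
P(E) = Σ over first color = 1/6 + 1/10 = 4/15.
By Bayes, P(first=red | E) = 1/10 / 4/15 = 3/8 ≈ 0.3750.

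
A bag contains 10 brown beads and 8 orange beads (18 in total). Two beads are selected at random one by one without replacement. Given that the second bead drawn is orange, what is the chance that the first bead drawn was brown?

10/17

P(first=brown and the second bead drawn is orange) = (10/18)·(8/17) = 40/153.
P(the second bead drawn is orange) = Σ over first color = 40/153 + 28/153 = 4/9.
By Bayes, P(first=brown | the second bead drawn is orange) = 40/153 / 4/9 = 10/17 ≈ 0.5882.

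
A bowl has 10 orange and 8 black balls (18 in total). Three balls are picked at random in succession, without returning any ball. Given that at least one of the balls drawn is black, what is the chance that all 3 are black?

P(all 3 black) = C(8,3)/C(18,3) = 7/102; P(at least one black) = 1 − C(10,3)/C(18,3) = 29/34.
Since 'all 3 black' ⊆ 'at least one black', P(all 3 | at least one) = 7/102 / 29/34 = 7/87 ≈ 0.0805.

7/87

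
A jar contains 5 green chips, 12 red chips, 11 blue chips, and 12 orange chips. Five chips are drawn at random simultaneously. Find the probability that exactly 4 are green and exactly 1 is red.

5/54834

Unordered draws without replacement: count favorable combinations over C(40,5).
Favorable = C(5,4) · C(12,1) · C(11,0) · C(12,0) = 60; total = C(40,5) = 658008.
P = 60/658008 = 5/54834 ≈ 0.0001.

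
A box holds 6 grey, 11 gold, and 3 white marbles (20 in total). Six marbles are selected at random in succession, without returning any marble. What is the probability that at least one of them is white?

194/285

Use the complement: P(at least one white) = 1 − P(no white).
P(none) = C(17,6)/C(20,6) = 12376/38760.
So P = 1 − 12376/38760 = 194/285 ≈ 0.6807.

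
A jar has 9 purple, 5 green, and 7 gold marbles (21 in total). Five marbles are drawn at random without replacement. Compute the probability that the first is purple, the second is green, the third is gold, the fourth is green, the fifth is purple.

4/969

Multiply the conditional probability of each draw in order, without replacement, so each draw removes one from its color and from the total.
P = (9/21) · (5/20) · (7/19) · (4/18) · (8/17) = 4/969 ≈ 0.0041.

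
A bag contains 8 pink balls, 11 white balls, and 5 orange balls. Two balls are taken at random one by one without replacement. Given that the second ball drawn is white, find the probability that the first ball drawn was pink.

P(first=pink and the second ball drawn is white) = (8/24)·(11/23) = 11/69.
P(the second ball drawn is white) = Σ over first color = 11/69 + 55/276 + 55/552 = 11/24.
By Bayes, P(first=pink | the second ball drawn is white) = 11/69 / 11/24 = 8/23 ≈ 0.3478.

8/23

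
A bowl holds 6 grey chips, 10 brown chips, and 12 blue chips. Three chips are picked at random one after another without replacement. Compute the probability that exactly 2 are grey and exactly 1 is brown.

Unordered draws without replacement: count favorable combinations over C(28,3).
Favorable = C(6,2) · C(10,1) · C(12,0) = 150; total = C(28,3) = 3276.
P = 150/3276 = 25/546 ≈ 0.0458.

25/546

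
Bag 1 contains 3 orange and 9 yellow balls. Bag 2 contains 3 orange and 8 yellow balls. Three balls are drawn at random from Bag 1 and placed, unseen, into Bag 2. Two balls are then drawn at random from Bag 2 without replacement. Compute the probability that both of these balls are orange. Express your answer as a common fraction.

Condition on how many of the transferred balls are orange (from Bag 1: 3 orange of 12; then Bag 2 has 14 total).
  0 orange: C(3,0)C(9,3)/C(12,3) = 21/55; then P = C(3,2)/C(14,2) = 3/91
  1 orange: C(3,1)C(9,2)/C(12,3) = 27/55; then P = C(4,2)/C(14,2) = 6/91
  2 orange: C(3,2)C(9,1)/C(12,3) = 27/220; then P = C(5,2)/C(14,2) = 10/91
  3 orange: C(3,3)C(9,0)/C(12,3) = 1/220; then P = C(6,2)/C(14,2) = 15/91
P(both orange) = 237/4004 ≈ 0.0592.

237/4004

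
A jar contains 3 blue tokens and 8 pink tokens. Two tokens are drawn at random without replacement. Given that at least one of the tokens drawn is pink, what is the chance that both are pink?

7/13

P(both pink) = C(8,2)/C(11,2) = 28/55; P(at least one pink) = 1 − C(3,2)/C(11,2) = 52/55.
Since 'both pink' ⊆ 'at least one pink', P(both | at least one) = 28/55 / 52/55 = 7/13 ≈ 0.5385.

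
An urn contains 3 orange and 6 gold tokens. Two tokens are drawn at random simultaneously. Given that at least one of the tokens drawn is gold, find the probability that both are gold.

P(both gold) = C(6,2)/C(9,2) = 5/12; P(at least one gold) = 1 − C(3,2)/C(9,2) = 11/12.
Since 'both gold' ⊆ 'at least one gold', P(both | at least one) = 5/12 / 11/12 = 5/11 ≈ 0.4545.

5/11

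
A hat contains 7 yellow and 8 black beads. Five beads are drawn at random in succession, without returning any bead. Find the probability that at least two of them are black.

386/429

Sum the hypergeometric tail for j = 2,…,5 black beads.
Favorable = C(8,2)·C(7,3) + C(8,3)·C(7,2) + C(8,4)·C(7,1) + C(8,5)·C(7,0) = 2702; total = C(15,5) = 3003.
P = 2702/3003 = 386/429 ≈ 0.8998.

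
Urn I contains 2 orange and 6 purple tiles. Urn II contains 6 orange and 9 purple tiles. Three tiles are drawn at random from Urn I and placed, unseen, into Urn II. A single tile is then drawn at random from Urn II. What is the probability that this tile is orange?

Condition on how many of the transferred tiles are orange (from Urn I: 2 orange of 8; then Urn II has 18 total).
  0 orange: C(2,0)C(6,3)/C(8,3) = 5/14; then P = 6/18
  1 orange: C(2,1)C(6,2)/C(8,3) = 15/28; then P = 7/18
  2 orange: C(2,2)C(6,1)/C(8,3) = 3/28; then P = 8/18
P(orange from Urn II) = 3/8 ≈ 0.3750.

3/8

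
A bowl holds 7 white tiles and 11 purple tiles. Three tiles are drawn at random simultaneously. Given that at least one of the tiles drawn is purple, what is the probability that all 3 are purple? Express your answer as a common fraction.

15/71

P(all 3 purple) = C(11,3)/C(18,3) = 55/272; P(at least one purple) = 1 − C(7,3)/C(18,3) = 781/816.
Since 'all 3 purple' ⊆ 'at least one purple', P(all 3 | at least one) = 55/272 / 781/816 = 15/71 ≈ 0.2113.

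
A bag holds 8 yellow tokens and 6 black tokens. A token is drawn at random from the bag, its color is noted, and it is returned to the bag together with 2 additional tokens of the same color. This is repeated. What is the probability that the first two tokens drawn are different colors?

3/7

Either yellow then black, or black then yellow; after the first draw the total is 16.
P = (8/14)·(6/16) + (6/14)·(8/16) = 3/7 ≈ 0.4286.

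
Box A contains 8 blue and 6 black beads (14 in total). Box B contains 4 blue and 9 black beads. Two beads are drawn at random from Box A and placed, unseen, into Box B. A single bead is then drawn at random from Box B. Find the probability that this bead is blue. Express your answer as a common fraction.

Condition on how many of the transferred beads are blue (from Box A: 8 blue of 14; then Box B has 15 total).
  0 blue: C(8,0)C(6,2)/C(14,2) = 15/91; then P = 4/15
  1 blue: C(8,1)C(6,1)/C(14,2) = 48/91; then P = 5/15
  2 blue: C(8,2)C(6,0)/C(14,2) = 4/13; then P = 6/15
P(blue from Box B) = 12/35 ≈ 0.3429.

12/35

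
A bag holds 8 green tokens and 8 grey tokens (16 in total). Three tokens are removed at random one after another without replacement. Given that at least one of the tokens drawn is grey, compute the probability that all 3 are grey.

P(all 3 grey) = C(8,3)/C(16,3) = 1/10; P(at least one grey) = 1 − C(8,3)/C(16,3) = 9/10.
Since 'all 3 grey' ⊆ 'at least one grey', P(all 3 | at least one) = 1/10 / 9/10 = 1/9 ≈ 0.1111.

1/9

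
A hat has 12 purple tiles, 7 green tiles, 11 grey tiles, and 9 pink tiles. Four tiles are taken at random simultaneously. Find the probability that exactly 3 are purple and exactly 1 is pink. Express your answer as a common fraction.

Unordered draws without replacement: count favorable combinations over C(39,4).
Favorable = C(12,3) · C(7,0) · C(11,0) · C(9,1) = 1980; total = C(39,4) = 82251.
P = 1980/82251 = 220/9139 ≈ 0.0241.

220/9139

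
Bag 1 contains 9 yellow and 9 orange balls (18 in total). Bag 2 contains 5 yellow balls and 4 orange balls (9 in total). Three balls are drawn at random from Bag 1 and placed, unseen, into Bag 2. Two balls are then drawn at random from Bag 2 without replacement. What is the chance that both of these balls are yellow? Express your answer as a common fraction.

619/2244

Condition on how many of the transferred balls are yellow (from Bag 1: 9 yellow of 18; then Bag 2 has 12 total).
  0 yellow: C(9,0)C(9,3)/C(18,3) = 7/68; then P = C(5,2)/C(12,2) = 5/33
  1 yellow: C(9,1)C(9,2)/C(18,3) = 27/68; then P = C(6,2)/C(12,2) = 5/22
  2 yellow: C(9,2)C(9,1)/C(18,3) = 27/68; then P = C(7,2)/C(12,2) = 7/22
  3 yellow: C(9,3)C(9,0)/C(18,3) = 7/68; then P = C(8,2)/C(12,2) = 14/33
P(both yellow) = 619/2244 ≈ 0.2758.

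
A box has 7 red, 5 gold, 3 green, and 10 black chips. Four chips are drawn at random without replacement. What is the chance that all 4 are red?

Unordered draws without replacement: count favorable combinations over C(25,4).
Favorable = C(7,4) · C(5,0) · C(3,0) · C(10,0) = 35; total = C(25,4) = 12650.
P = 35/12650 = 7/2530 ≈ 0.0028.

7/2530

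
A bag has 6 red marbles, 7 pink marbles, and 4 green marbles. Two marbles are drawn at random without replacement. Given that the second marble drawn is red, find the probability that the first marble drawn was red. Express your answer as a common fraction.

P(first=red and the second marble drawn is red) = (6/17)·(5/16) = 15/136.
P(the second marble drawn is red) = Σ over first color = 15/136 + 21/136 + 3/34 = 6/17.
By Bayes, P(first=red | the second marble drawn is red) = 15/136 / 6/17 = 5/16 ≈ 0.3125.

5/16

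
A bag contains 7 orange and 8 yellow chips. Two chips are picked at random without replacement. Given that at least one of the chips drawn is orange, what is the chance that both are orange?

3/11

P(both orange) = C(7,2)/C(15,2) = 1/5; P(at least one orange) = 1 − C(8,2)/C(15,2) = 11/15.
Since 'both orange' ⊆ 'at least one orange', P(both | at least one) = 1/5 / 11/15 = 3/11 ≈ 0.2727.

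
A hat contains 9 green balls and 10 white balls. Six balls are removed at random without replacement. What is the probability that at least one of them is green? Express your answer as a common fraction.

Use the complement: P(at least one green) = 1 − P(no green).
P(none) = C(10,6)/C(19,6) = 210/27132.
So P = 1 − 210/27132 = 641/646 ≈ 0.9923.

641/646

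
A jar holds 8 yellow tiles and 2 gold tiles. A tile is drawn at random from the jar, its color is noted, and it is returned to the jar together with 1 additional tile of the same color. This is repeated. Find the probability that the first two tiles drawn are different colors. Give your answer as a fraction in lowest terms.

16/55

Either yellow then gold, or gold then yellow; after the first draw the total is 11.
P = (8/10)·(2/11) + (2/10)·(8/11) = 16/55 ≈ 0.2909.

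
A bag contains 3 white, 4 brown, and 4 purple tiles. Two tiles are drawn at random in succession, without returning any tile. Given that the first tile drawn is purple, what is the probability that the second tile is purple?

3/10

After removing 1 purple, the bag has 3 purple out of 10 remaining.
P(second is purple | given) = 3/10 ≈ 0.3000.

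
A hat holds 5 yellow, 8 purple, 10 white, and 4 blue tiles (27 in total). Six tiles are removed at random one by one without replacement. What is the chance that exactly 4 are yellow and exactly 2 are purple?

14/29601

Unordered draws without replacement: count favorable combinations over C(27,6).
Favorable = C(5,4) · C(8,2) · C(10,0) · C(4,0) = 140; total = C(27,6) = 296010.
P = 140/296010 = 14/29601 ≈ 0.0005.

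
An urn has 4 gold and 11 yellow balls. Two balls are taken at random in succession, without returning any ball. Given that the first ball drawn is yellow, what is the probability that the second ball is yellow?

5/7

After removing 1 yellow, the urn has 10 yellow out of 14 remaining.
P(second is yellow | given) = 10/14 = 5/7 ≈ 0.7143.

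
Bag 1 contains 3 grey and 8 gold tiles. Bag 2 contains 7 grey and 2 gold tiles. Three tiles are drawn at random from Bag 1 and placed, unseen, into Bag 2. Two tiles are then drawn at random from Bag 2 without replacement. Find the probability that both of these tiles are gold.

379/3630

Condition on how many of the transferred tiles are gold (from Bag 1: 8 gold of 11; then Bag 2 has 12 total).
  0 gold: C(8,0)C(3,3)/C(11,3) = 1/165; then P = C(2,2)/C(12,2) = 1/66
  1 gold: C(8,1)C(3,2)/C(11,3) = 8/55; then P = C(3,2)/C(12,2) = 1/22
  2 gold: C(8,2)C(3,1)/C(11,3) = 28/55; then P = C(4,2)/C(12,2) = 1/11
  3 gold: C(8,3)C(3,0)/C(11,3) = 56/165; then P = C(5,2)/C(12,2) = 5/33
P(both gold) = 379/3630 ≈ 0.1044.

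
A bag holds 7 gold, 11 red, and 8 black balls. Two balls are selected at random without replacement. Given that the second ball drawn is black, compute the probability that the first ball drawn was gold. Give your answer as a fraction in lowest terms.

7/25

P(first=gold and the second ball drawn is black) = (7/26)·(8/25) = 28/325.
P(the second ball drawn is black) = Σ over first color = 28/325 + 44/325 + 28/325 = 4/13.
By Bayes, P(first=gold | the second ball drawn is black) = 28/325 / 4/13 = 7/25 ≈ 0.2800.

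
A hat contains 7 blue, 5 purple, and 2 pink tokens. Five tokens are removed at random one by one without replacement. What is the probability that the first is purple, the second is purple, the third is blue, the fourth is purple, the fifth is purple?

Multiply the conditional probability of each draw in order, without replacement, so each draw removes one from its color and from the total.
P = (5/14) · (4/13) · (7/12) · (3/11) · (2/10) = 1/286 ≈ 0.0035.

1/286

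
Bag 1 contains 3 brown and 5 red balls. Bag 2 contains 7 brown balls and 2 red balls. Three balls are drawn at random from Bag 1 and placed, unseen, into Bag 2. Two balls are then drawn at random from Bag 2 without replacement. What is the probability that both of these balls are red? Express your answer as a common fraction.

163/1848

Condition on how many of the transferred balls are red (from Bag 1: 5 red of 8; then Bag 2 has 12 total).
  0 red: C(5,0)C(3,3)/C(8,3) = 1/56; then P = C(2,2)/C(12,2) = 1/66
  1 red: C(5,1)C(3,2)/C(8,3) = 15/56; then P = C(3,2)/C(12,2) = 1/22
  2 red: C(5,2)C(3,1)/C(8,3) = 15/28; then P = C(4,2)/C(12,2) = 1/11
  3 red: C(5,3)C(3,0)/C(8,3) = 5/28; then P = C(5,2)/C(12,2) = 5/33
P(both red) = 163/1848 ≈ 0.0882.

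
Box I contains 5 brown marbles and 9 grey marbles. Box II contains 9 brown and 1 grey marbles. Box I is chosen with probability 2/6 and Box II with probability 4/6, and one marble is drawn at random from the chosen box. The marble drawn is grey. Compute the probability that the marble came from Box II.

14/59

P(grey | Box I) = 9/14; P(grey | Box II) = 1/10.
P(grey) = 1/3·9/14 + 2/3·1/10 = 59/210.
By Bayes' rule, P(Box II | grey) = 1/15 / 59/210 = 14/59 ≈ 0.2373.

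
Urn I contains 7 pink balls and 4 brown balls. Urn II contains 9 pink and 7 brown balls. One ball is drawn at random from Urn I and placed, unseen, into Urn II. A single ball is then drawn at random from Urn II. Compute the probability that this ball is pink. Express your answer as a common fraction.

106/187

Condition on how many of the transferred balls are pink (from Urn I: 7 pink of 11; then Urn II has 17 total).
  0 pink: C(7,0)C(4,1)/C(11,1) = 4/11; then P = 9/17
  1 pink: C(7,1)C(4,0)/C(11,1) = 7/11; then P = 10/17
P(pink from Urn II) = 106/187 ≈ 0.5668.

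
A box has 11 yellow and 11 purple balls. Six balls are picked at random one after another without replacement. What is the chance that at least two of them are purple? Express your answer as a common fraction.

299/323

Sum the hypergeometric tail for j = 2,…,6 purple balls.
Favorable = C(11,2)·C(11,4) + C(11,3)·C(11,3) + C(11,4)·C(11,2) + C(11,5)·C(11,1) + C(11,6)·C(11,0) = 69069; total = C(22,6) = 74613.
P = 69069/74613 = 299/323 ≈ 0.9257.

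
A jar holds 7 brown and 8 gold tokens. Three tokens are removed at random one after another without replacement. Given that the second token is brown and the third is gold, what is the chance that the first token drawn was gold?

P(first=gold and the second token is brown and the third is gold) = (8/15)·(7/14)·(7/13) = 28/195.
P(E) = Σ over first color = 8/65 + 28/195 = 4/15.
By Bayes, P(first=gold | E) = 28/195 / 4/15 = 7/13 ≈ 0.5385.

7/13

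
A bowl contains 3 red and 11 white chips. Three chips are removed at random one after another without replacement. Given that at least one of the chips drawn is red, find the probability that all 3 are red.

1/199

P(all 3 red) = C(3,3)/C(14,3) = 1/364; P(at least one red) = 1 − C(11,3)/C(14,3) = 199/364.
Since 'all 3 red' ⊆ 'at least one red', P(all 3 | at least one) = 1/364 / 199/364 = 1/199 ≈ 0.0050.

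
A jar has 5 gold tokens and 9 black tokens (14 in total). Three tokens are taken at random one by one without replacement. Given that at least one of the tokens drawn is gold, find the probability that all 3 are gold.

P(all 3 gold) = C(5,3)/C(14,3) = 5/182; P(at least one gold) = 1 − C(9,3)/C(14,3) = 10/13.
Since 'all 3 gold' ⊆ 'at least one gold', P(all 3 | at least one) = 5/182 / 10/13 = 1/28 ≈ 0.0357.

1/28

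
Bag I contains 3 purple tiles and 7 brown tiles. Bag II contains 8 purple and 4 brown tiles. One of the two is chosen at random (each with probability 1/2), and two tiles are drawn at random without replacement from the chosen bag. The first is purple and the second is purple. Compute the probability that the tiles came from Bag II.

P(E | Bag I) = 1/15; P(E | Bag II) = 14/33.
P(E) = 1/2·1/15 + 1/2·14/33 = 27/110.
By Bayes' rule, P(Bag II | E) = 7/33 / 27/110 = 70/81 ≈ 0.8642.

70/81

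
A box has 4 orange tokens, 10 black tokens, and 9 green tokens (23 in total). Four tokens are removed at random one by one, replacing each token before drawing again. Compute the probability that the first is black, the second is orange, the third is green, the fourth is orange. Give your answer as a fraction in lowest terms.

Multiply the conditional probability of each draw in order, with replacement (the composition resets each draw).
P = (10/23) · (4/23) · (9/23) · (4/23) = 1440/279841 ≈ 0.0051.

1440/279841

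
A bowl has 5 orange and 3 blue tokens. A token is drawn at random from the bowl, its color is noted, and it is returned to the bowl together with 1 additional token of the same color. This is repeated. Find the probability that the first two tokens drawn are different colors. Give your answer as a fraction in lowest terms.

5/12

Either orange then blue, or blue then orange; after the first draw the total is 9.
P = (5/8)·(3/9) + (3/8)·(5/9) = 5/12 ≈ 0.4167.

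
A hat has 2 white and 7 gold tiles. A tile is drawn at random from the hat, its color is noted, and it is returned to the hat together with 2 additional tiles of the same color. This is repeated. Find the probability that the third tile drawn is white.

2/9

Sum over the four possibilities for the first two draws (white/not-white each), tracking how the white count and total change by +2 per draw.
P(third is white) = 2/9 ≈ 0.2222. (In a Pólya urn every draw has the same marginal probability 2/9.)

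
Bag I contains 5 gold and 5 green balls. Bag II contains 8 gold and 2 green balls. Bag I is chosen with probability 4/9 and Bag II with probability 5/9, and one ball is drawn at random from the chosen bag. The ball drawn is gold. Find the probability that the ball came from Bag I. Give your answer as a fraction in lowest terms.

P(gold | Bag I) = 1/2; P(gold | Bag II) = 4/5.
P(gold) = 4/9·1/2 + 5/9·4/5 = 2/3.
By Bayes' rule, P(Bag I | gold) = 2/9 / 2/3 = 1/3 ≈ 0.3333.

1/3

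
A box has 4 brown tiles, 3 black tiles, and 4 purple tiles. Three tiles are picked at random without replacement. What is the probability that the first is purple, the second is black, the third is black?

4/165

Multiply the conditional probability of each draw in order, without replacement, so each draw removes one from its color and from the total.
P = (4/11) · (3/10) · (2/9) = 4/165 ≈ 0.0242.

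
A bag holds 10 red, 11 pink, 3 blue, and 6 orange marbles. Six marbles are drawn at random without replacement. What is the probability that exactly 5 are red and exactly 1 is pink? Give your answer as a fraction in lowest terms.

Unordered draws without replacement: count favorable combinations over C(30,6).
Favorable = C(10,5) · C(11,1) · C(3,0) · C(6,0) = 2772; total = C(30,6) = 593775.
P = 2772/593775 = 44/9425 ≈ 0.0047.

44/9425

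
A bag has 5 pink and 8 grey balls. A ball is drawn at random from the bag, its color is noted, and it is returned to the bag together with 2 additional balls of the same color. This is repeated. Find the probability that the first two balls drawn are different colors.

Either pink then grey, or grey then pink; after the first draw the total is 15.
P = (5/13)·(8/15) + (8/13)·(5/15) = 16/39 ≈ 0.4103.

16/39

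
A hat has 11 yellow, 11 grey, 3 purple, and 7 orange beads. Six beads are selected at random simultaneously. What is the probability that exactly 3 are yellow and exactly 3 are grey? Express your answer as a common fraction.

3025/100688

Unordered draws without replacement: count favorable combinations over C(32,6).
Favorable = C(11,3) · C(11,3) · C(3,0) · C(7,0) = 27225; total = C(32,6) = 906192.
P = 27225/906192 = 3025/100688 ≈ 0.0300.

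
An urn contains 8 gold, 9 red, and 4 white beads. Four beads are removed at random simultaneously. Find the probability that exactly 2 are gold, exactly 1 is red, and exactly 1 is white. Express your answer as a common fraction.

Unordered draws without replacement: count favorable combinations over C(21,4).
Favorable = C(8,2) · C(9,1) · C(4,1) = 1008; total = C(21,4) = 5985.
P = 1008/5985 = 16/95 ≈ 0.1684.

16/95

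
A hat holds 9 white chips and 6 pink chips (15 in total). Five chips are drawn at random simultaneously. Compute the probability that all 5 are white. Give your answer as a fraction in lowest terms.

Unordered draws without replacement: count favorable combinations over C(15,5).
Favorable = C(9,5) · C(6,0) = 126; total = C(15,5) = 3003.
P = 126/3003 = 6/143 ≈ 0.0420.

6/143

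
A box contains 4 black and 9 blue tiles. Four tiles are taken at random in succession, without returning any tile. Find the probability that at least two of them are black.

23/65

Sum the hypergeometric tail for j = 2,…,4 black tiles.
Favorable = C(4,2)·C(9,2) + C(4,3)·C(9,1) + C(4,4)·C(9,0) = 253; total = C(13,4) = 715.
P = 253/715 = 23/65 ≈ 0.3538.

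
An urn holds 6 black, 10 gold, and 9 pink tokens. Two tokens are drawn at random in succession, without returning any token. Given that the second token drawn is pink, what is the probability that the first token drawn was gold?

5/12

P(first=gold and the second token drawn is pink) = (10/25)·(9/24) = 3/20.
P(the second token drawn is pink) = Σ over first color = 9/100 + 3/20 + 3/25 = 9/25.
By Bayes, P(first=gold | the second token drawn is pink) = 3/20 / 9/25 = 5/12 ≈ 0.4167.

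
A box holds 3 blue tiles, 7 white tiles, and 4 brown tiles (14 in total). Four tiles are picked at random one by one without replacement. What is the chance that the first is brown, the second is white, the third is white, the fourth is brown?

Multiply the conditional probability of each draw in order, without replacement, so each draw removes one from its color and from the total.
P = (4/14) · (7/13) · (6/12) · (3/11) = 3/143 ≈ 0.0210.

3/143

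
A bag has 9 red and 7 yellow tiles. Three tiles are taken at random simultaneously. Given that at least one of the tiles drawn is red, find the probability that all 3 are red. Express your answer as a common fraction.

4/25

P(all 3 red) = C(9,3)/C(16,3) = 3/20; P(at least one red) = 1 − C(7,3)/C(16,3) = 15/16.
Since 'all 3 red' ⊆ 'at least one red', P(all 3 | at least one) = 3/20 / 15/16 = 4/25 ≈ 0.1600.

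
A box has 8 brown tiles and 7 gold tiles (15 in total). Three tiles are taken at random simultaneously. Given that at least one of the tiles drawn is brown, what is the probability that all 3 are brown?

2/15

P(all 3 brown) = C(8,3)/C(15,3) = 8/65; P(at least one brown) = 1 − C(7,3)/C(15,3) = 12/13.
Since 'all 3 brown' ⊆ 'at least one brown', P(all 3 | at least one) = 8/65 / 12/13 = 2/15 ≈ 0.1333.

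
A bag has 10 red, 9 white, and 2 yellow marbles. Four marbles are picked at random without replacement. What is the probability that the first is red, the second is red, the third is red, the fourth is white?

Multiply the conditional probability of each draw in order, without replacement, so each draw removes one from its color and from the total.
P = (10/21) · (9/20) · (8/19) · (9/18) = 6/133 ≈ 0.0451.

6/133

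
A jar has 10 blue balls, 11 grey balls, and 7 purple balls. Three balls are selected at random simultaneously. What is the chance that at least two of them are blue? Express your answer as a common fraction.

Sum the hypergeometric tail for j = 2,…,3 blue balls.
Favorable = C(10,2)·C(18,1) + C(10,3)·C(18,0) = 930; total = C(28,3) = 3276.
P = 930/3276 = 155/546 ≈ 0.2839.

155/546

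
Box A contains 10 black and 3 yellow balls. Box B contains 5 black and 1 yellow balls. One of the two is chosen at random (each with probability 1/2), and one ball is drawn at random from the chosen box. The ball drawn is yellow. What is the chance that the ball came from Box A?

P(yellow | Box A) = 3/13; P(yellow | Box B) = 1/6.
P(yellow) = 1/2·3/13 + 1/2·1/6 = 31/156.
By Bayes' rule, P(Box A | yellow) = 3/26 / 31/156 = 18/31 ≈ 0.5806.

18/31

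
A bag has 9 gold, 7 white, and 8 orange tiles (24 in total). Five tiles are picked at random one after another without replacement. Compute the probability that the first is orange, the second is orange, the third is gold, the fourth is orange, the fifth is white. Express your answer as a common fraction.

Multiply the conditional probability of each draw in order, without replacement, so each draw removes one from its color and from the total.
P = (8/24) · (7/23) · (9/22) · (6/21) · (7/20) = 21/5060 ≈ 0.0042.

21/5060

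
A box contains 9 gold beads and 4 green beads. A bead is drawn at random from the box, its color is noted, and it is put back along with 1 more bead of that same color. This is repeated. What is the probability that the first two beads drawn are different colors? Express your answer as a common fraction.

Either green then gold, or gold then green; after the first draw the total is 14.
P = (4/13)·(9/14) + (9/13)·(4/14) = 36/91 ≈ 0.3956.

36/91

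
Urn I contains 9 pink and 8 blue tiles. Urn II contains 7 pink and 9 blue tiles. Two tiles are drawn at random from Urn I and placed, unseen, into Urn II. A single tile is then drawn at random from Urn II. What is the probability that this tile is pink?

Condition on how many of the transferred tiles are pink (from Urn I: 9 pink of 17; then Urn II has 18 total).
  0 pink: C(9,0)C(8,2)/C(17,2) = 7/34; then P = 7/18
  1 pink: C(9,1)C(8,1)/C(17,2) = 9/17; then P = 8/18
  2 pink: C(9,2)C(8,0)/C(17,2) = 9/34; then P = 9/18
P(pink from Urn II) = 137/306 ≈ 0.4477.

137/306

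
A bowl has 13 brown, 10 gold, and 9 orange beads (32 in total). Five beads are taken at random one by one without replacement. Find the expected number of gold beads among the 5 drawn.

25/16

By linearity of expectation, E[X] = Σ P(draw i is gold); by symmetry each draw (even without replacement) has P(gold) = 10/32.
E[X] = 5 · 10/32 = 25/16 ≈ 1.5625.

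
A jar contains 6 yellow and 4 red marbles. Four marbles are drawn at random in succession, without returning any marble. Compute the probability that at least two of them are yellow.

Sum the hypergeometric tail for j = 2,…,4 yellow marbles.
Favorable = C(6,2)·C(4,2) + C(6,3)·C(4,1) + C(6,4)·C(4,0) = 185; total = C(10,4) = 210.
P = 185/210 = 37/42 ≈ 0.8810.

37/42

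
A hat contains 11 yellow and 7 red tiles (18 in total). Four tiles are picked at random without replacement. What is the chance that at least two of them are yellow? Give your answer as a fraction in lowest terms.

Sum the hypergeometric tail for j = 2,…,4 yellow tiles.
Favorable = C(11,2)·C(7,2) + C(11,3)·C(7,1) + C(11,4)·C(7,0) = 2640; total = C(18,4) = 3060.
P = 2640/3060 = 44/51 ≈ 0.8627.

44/51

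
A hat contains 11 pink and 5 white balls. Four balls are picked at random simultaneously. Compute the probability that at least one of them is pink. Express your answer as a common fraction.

Use the complement: P(at least one pink) = 1 − P(no pink).
P(none) = C(5,4)/C(16,4) = 5/1820.
So P = 1 − 5/1820 = 363/364 ≈ 0.9973.

363/364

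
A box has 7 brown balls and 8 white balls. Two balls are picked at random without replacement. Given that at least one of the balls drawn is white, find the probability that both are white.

1/3

P(both white) = C(8,2)/C(15,2) = 4/15; P(at least one white) = 1 − C(7,2)/C(15,2) = 4/5.
Since 'both white' ⊆ 'at least one white', P(both | at least one) = 4/15 / 4/5 = 1/3 ≈ 0.3333.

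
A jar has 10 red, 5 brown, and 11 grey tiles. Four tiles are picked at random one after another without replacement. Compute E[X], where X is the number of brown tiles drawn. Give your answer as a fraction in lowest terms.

By linearity of expectation, E[X] = Σ P(draw i is brown); by symmetry each draw (even without replacement) has P(brown) = 5/26.
E[X] = 4 · 5/26 = 10/13 ≈ 0.7692.

10/13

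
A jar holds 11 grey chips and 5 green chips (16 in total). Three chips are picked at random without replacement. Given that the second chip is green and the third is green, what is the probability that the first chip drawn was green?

3/14

P(first=green and the second chip is green and the third is green) = (5/16)·(4/15)·(3/14) = 1/56.
P(E) = Σ over first color = 11/168 + 1/56 = 1/12.
By Bayes, P(first=green | E) = 1/56 / 1/12 = 3/14 ≈ 0.2143.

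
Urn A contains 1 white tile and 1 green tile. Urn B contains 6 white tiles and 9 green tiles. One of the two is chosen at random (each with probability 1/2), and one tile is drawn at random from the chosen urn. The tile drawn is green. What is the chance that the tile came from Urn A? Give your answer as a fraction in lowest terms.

P(green | Urn A) = 1/2; P(green | Urn B) = 3/5.
P(green) = 1/2·1/2 + 1/2·3/5 = 11/20.
By Bayes' rule, P(Urn A | green) = 1/4 / 11/20 = 5/11 ≈ 0.4545.

5/11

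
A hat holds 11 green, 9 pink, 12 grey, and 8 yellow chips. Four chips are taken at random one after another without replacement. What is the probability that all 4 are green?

Unordered draws without replacement: count favorable combinations over C(40,4).
Favorable = C(11,4) · C(9,0) · C(12,0) · C(8,0) = 330; total = C(40,4) = 91390.
P = 330/91390 = 33/9139 ≈ 0.0036.

33/9139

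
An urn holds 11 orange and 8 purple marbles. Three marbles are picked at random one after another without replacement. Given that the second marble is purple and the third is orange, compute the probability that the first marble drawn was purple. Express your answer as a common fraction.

P(first=purple and the second marble is purple and the third is orange) = (8/19)·(7/18)·(11/17) = 308/2907.
P(E) = Σ over first color = 440/2907 + 308/2907 = 44/171.
By Bayes, P(first=purple | E) = 308/2907 / 44/171 = 7/17 ≈ 0.4118.

7/17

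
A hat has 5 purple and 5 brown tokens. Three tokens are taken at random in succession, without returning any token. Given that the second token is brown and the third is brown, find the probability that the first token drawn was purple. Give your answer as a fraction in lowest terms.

P(first=purple and the second token is brown and the third is brown) = (5/10)·(5/9)·(4/8) = 5/36.
P(E) = Σ over first color = 5/36 + 1/12 = 2/9.
By Bayes, P(first=purple | E) = 5/36 / 2/9 = 5/8 ≈ 0.6250.

5/8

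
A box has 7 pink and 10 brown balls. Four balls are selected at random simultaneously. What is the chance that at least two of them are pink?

19/34

Sum the hypergeometric tail for j = 2,…,4 pink balls.
Favorable = C(7,2)·C(10,2) + C(7,3)·C(10,1) + C(7,4)·C(10,0) = 1330; total = C(17,4) = 2380.
P = 1330/2380 = 19/34 ≈ 0.5588.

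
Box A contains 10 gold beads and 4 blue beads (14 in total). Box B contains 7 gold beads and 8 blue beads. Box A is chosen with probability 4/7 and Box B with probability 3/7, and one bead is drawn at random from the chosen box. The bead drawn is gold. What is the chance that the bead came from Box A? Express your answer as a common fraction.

100/149

P(gold | Box A) = 5/7; P(gold | Box B) = 7/15.
P(gold) = 4/7·5/7 + 3/7·7/15 = 149/245.
By Bayes' rule, P(Box A | gold) = 20/49 / 149/245 = 100/149 ≈ 0.6711.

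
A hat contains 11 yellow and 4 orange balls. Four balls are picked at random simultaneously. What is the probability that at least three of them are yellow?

66/91

Sum the hypergeometric tail for j = 3,…,4 yellow balls.
Favorable = C(11,3)·C(4,1) + C(11,4)·C(4,0) = 990; total = C(15,4) = 1365.
P = 990/1365 = 66/91 ≈ 0.7253.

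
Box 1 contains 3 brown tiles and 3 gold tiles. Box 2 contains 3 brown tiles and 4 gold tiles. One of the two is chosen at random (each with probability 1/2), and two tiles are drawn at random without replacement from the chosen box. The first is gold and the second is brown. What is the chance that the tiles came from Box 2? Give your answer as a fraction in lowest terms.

P(E | Box 1) = 3/10; P(E | Box 2) = 2/7.
P(E) = 1/2·3/10 + 1/2·2/7 = 41/140.
By Bayes' rule, P(Box 2 | E) = 1/7 / 41/140 = 20/41 ≈ 0.4878.

20/41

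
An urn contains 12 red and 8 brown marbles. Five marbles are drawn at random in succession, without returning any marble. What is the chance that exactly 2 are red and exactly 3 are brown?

77/323

Unordered draws without replacement: count favorable combinations over C(20,5).
Favorable = C(12,2) · C(8,3) = 3696; total = C(20,5) = 15504.
P = 3696/15504 = 77/323 ≈ 0.2384.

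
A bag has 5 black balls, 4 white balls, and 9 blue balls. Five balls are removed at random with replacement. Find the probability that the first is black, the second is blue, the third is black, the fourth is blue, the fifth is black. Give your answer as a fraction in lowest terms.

125/23328

Multiply the conditional probability of each draw in order, with replacement (the composition resets each draw).
P = (5/18) · (9/18) · (5/18) · (9/18) · (5/18) = 125/23328 ≈ 0.0054.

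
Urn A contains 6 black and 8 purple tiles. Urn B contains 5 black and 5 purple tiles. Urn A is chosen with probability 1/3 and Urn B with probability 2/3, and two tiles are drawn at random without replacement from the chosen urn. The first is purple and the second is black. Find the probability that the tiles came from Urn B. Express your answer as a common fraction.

455/671

P(E | Urn A) = 24/91; P(E | Urn B) = 5/18.
P(E) = 1/3·24/91 + 2/3·5/18 = 671/2457.
By Bayes' rule, P(Urn B | E) = 5/27 / 671/2457 = 455/671 ≈ 0.6781.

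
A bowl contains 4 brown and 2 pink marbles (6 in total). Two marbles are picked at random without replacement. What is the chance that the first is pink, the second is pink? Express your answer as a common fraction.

Multiply the conditional probability of each draw in order, without replacement, so each draw removes one from its color and from the total.
P = (2/6) · (1/5) = 1/15 ≈ 0.0667.

1/15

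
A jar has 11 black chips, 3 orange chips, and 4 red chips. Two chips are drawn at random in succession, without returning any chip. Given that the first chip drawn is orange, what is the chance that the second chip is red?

4/17

After removing 1 orange, the jar has 4 red out of 17 remaining.
P(second is red | given) = 4/17 ≈ 0.2353.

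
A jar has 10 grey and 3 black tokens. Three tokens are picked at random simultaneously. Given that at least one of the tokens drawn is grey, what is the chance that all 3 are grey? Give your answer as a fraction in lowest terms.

P(all 3 grey) = C(10,3)/C(13,3) = 60/143; P(at least one grey) = 1 − C(3,3)/C(13,3) = 285/286.
Since 'all 3 grey' ⊆ 'at least one grey', P(all 3 | at least one) = 60/143 / 285/286 = 8/19 ≈ 0.4211.

8/19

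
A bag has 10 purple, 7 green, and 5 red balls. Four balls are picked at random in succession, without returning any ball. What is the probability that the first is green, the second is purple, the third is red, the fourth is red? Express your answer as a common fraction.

5/627

Multiply the conditional probability of each draw in order, without replacement, so each draw removes one from its color and from the total.
P = (7/22) · (10/21) · (5/20) · (4/19) = 5/627 ≈ 0.0080.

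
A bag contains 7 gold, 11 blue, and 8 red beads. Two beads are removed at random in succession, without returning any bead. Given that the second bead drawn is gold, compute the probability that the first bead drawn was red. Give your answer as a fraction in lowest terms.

8/25

P(first=red and the second bead drawn is gold) = (8/26)·(7/25) = 28/325.
P(the second bead drawn is gold) = Σ over first color = 21/325 + 77/650 + 28/325 = 7/26.
By Bayes, P(first=red | the second bead drawn is gold) = 28/325 / 7/26 = 8/25 ≈ 0.3200.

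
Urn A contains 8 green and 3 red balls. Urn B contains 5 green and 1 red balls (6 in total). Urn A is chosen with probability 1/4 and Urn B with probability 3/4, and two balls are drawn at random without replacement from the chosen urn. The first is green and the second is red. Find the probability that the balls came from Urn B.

55/79

P(E | Urn A) = 12/55; P(E | Urn B) = 1/6.
P(E) = 1/4·12/55 + 3/4·1/6 = 79/440.
By Bayes' rule, P(Urn B | E) = 1/8 / 79/440 = 55/79 ≈ 0.6962.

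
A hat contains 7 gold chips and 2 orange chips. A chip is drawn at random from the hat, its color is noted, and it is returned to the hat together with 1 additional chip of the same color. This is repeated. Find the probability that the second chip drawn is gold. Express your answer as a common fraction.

Condition on the first draw. If first is gold (prob 7/9), second-gold has prob (8)/(10); if not (prob 2/9), it has prob 7/(10).
P = (7/9)·(8/10) + (2/9)·(7/10) = 7/9 ≈ 0.7778.

7/9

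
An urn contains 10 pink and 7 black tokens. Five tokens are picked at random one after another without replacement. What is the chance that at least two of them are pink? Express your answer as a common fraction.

831/884

Sum the hypergeometric tail for j = 2,…,5 pink tokens.
Favorable = C(10,2)·C(7,3) + C(10,3)·C(7,2) + C(10,4)·C(7,1) + C(10,5)·C(7,0) = 5817; total = C(17,5) = 6188.
P = 5817/6188 = 831/884 ≈ 0.9400.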